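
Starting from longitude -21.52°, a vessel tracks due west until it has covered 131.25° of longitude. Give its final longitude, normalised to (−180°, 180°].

Start at -21.52°; shift −131.25° → -152.77°.
-152.77° already lies in (−180°, 180°].

-152.77°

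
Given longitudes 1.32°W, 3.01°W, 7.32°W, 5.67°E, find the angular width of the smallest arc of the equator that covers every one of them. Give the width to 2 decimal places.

12.99°

Sort the longitudes: -7.32°, -3.01°, -1.32°, +5.67°.
Eastward gaps between consecutive values (wrapping around): 4.31°, 1.69°, 6.99°, 347.01°.
Largest gap = 347.01° ⇒ minimal covering band is its complement: 360° − 347.01° = 12.99°.
Band runs from -7.32° eastward to +5.67°.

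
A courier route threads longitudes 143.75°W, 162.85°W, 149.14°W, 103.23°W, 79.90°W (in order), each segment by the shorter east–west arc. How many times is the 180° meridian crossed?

Leg 1: -143.75° → -162.85°, shortest Δλ = -19.1° (west) — does not cross 180°.
Leg 2: -162.85° → -149.14°, shortest Δλ = 13.71° (east) — does not cross 180°.
Leg 3: -149.14° → -103.23°, shortest Δλ = 45.91° (east) — does not cross 180°.
Leg 4: -103.23° → -79.90°, shortest Δλ = 23.33° (east) — does not cross 180°.
Total crossings: 0.

0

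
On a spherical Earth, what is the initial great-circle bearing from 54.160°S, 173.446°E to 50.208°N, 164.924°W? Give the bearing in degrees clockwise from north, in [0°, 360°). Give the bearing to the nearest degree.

14°

Δλ = -164.924 − 173.446 = -338.370°; wrapped into (−180°, 180°]: 21.630°.
θ = atan2( sin Δλ · cos φ₂ , cos φ₁ · sin φ₂ − sin φ₁ · cos φ₂ · cos Δλ )
  = atan2(0.23591, 0.93219) = 14.202° → normalised to [0°, 360°): 14.202°.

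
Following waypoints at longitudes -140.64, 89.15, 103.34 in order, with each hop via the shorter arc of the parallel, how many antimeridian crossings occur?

1

Leg 1: -140.64° → +89.15°, shortest Δλ = -130.21° (west) — crosses 180°.
Leg 2: +89.15° → +103.34°, shortest Δλ = 14.19° (east) — does not cross 180°.
Total crossings: 1.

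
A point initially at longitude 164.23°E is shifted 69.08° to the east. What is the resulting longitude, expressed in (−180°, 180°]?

Start at +164.23°; shift +69.08° → +233.31°.
+233.31° lies outside (−180°, 180°]; subtract 360° → -126.69°.

126.69°W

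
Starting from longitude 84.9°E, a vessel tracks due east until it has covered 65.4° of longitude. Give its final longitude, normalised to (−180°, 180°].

150.3°E

Start at +84.9°; shift +65.4° → +150.3°.
+150.3° already lies in (−180°, 180°].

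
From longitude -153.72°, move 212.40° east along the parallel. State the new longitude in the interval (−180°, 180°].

Start at -153.72°; shift +212.40° → +58.68°.
+58.68° already lies in (−180°, 180°].

+58.68°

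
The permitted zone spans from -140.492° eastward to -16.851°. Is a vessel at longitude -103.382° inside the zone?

Yes

Band width going east from -140.492° to -16.851°: ((-16.851 − -140.492) mod 360) = 123.641°.
Offset of -103.382° east of the west edge: ((-103.382 − -140.492) mod 360) = 37.110°.
37.110° ≤ 123.641° ⇒ inside.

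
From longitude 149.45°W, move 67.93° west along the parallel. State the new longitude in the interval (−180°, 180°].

142.62°E

Start at -149.45°; shift −67.93° → -217.38°.
-217.38° lies outside (−180°, 180°]; add 360° → +142.62°.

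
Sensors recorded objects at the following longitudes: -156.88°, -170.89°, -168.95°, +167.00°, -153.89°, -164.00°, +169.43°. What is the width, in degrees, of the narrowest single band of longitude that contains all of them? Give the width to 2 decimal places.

Sort the longitudes: -170.89°, -168.95°, -164.00°, -156.88°, -153.89°, +167.00°, +169.43°.
Eastward gaps between consecutive values (wrapping around): 1.94°, 4.95°, 7.12°, 2.99°, 320.89°, 2.43°, 19.68°.
Largest gap = 320.89° ⇒ minimal covering band is its complement: 360° − 320.89° = 39.11°.
Band runs from +167.00° eastward to -153.89°, crossing the antimeridian.

39.11°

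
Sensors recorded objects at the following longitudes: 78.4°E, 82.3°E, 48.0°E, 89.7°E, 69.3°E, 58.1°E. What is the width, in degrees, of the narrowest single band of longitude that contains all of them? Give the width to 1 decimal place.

Sort the longitudes: +48.0°, +58.1°, +69.3°, +78.4°, +82.3°, +89.7°.
Eastward gaps between consecutive values (wrapping around): 10.1°, 11.2°, 9.1°, 3.9°, 7.4°, 318.3°.
Largest gap = 318.3° ⇒ minimal covering band is its complement: 360° − 318.3° = 41.7°.
Band runs from +48.0° eastward to +89.7°.

41.7°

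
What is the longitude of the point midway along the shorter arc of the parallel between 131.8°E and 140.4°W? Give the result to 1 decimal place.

Signed shortest Δλ from +131.8° to -140.4° is +87.8°.
Midpoint longitude = +131.8° + (+87.8°)/2 = +131.8° + 43.9° = +175.7°.
(The naïve average (+131.8 + -140.4)/2 = -4.3° is on the wrong side of the globe.)

175.7°E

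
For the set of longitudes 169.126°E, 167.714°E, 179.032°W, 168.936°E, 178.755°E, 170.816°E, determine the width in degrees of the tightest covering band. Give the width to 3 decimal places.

13.254°

Sort the longitudes: -179.032°, +167.714°, +168.936°, +169.126°, +170.816°, +178.755°.
Eastward gaps between consecutive values (wrapping around): 346.746°, 1.222°, 0.190°, 1.690°, 7.939°, 2.213°.
Largest gap = 346.746° ⇒ minimal covering band is its complement: 360° − 346.746° = 13.254°.
Band runs from +167.714° eastward to -179.032°, crossing the antimeridian.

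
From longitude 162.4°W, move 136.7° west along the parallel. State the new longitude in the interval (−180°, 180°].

60.9°E

Start at -162.4°; shift −136.7° → -299.1°.
-299.1° lies outside (−180°, 180°]; add 360° → +60.9°.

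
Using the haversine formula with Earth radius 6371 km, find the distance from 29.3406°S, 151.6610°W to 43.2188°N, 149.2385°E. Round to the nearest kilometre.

Δλ = 149.2385 − -151.6610 = 300.8995°; wrapped into (−180°, 180°]: -59.1005°.
Δφ = 43.2188 − -29.3406 = 72.5594°.
a = sin²(Δφ/2) + cos φ₁ · cos φ₂ · sin²(Δλ/2) = 0.504658.
c = 2·atan2(√a, √(1−a)) = 1.58011 rad → d = 6371·c ≈ 10066.90 km.

10067 km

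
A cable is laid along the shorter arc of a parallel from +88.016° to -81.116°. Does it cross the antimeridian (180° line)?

Signed shortest Δλ = ((-81.116 − 88.016 + 180) mod 360) − 180 = -169.132°.
Going west by 169.132° from +88.016° reaches -81.116° without touching 180°.

No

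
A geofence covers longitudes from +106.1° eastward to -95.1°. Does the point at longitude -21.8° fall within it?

Band width going east from +106.1° to -95.1°: ((-95.1 − 106.1) mod 360) = 158.8°.
Offset of -21.8° east of the west edge: ((-21.8 − 106.1) mod 360) = 232.1°.
232.1° > 158.8° ⇒ outside.

No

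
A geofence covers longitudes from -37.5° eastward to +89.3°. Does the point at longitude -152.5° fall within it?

No

Band width going east from -37.5° to +89.3°: ((89.3 − -37.5) mod 360) = 126.8°.
Offset of -152.5° east of the west edge: ((-152.5 − -37.5) mod 360) = 245.0°.
245.0° > 126.8° ⇒ outside.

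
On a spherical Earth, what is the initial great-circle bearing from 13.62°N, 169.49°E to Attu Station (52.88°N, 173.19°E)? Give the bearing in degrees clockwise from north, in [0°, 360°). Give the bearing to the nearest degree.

4°

Δλ = 173.19 − 169.49 = 3.70°.
θ = atan2( sin Δλ · cos φ₂ , cos φ₁ · sin φ₂ − sin φ₁ · cos φ₂ · cos Δλ )
  = atan2(0.03894, 0.63314) = 3.520° → normalised to [0°, 360°): 3.520°.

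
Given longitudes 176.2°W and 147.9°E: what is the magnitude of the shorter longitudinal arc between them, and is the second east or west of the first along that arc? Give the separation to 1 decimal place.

35.9° west

Raw difference: 147.9 − -176.2 = 324.1°.
Normalise into (−180°, 180°]: 324.1° − 360° = -35.9°.
Negative ⇒ the second point lies to the west; separation 35.9°.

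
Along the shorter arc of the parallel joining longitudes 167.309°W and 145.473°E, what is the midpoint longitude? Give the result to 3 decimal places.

Signed shortest Δλ from -167.309° to +145.473° is -47.218°.
Midpoint longitude = -167.309° + (-47.218°)/2 = -167.309° − 23.609° = -190.918°.
Normalise into (−180°, 180°]: +169.082°.
(The naïve average (-167.309 + +145.473)/2 = -10.918° is on the wrong side of the globe.)

169.082°E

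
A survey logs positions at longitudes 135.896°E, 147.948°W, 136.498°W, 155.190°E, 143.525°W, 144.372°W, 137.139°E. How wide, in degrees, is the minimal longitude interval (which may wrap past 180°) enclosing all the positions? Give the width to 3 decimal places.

87.606°

Sort the longitudes: -147.948°, -144.372°, -143.525°, -136.498°, +135.896°, +137.139°, +155.190°.
Eastward gaps between consecutive values (wrapping around): 3.576°, 0.847°, 7.027°, 272.394°, 1.243°, 18.051°, 56.862°.
Largest gap = 272.394° ⇒ minimal covering band is its complement: 360° − 272.394° = 87.606°.
Band runs from +135.896° eastward to -136.498°, crossing the antimeridian.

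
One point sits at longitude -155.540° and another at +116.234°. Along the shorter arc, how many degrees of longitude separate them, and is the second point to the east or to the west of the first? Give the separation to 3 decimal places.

88.226° west

Raw difference: 116.234 − -155.540 = 271.774°.
Normalise into (−180°, 180°]: 271.774° − 360° = -88.226°.
Negative ⇒ the second point lies to the west; separation 88.226°.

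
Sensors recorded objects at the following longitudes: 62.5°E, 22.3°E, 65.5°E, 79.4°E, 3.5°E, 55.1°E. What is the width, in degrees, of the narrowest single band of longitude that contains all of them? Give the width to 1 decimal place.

75.9°

Sort the longitudes: +3.5°, +22.3°, +55.1°, +62.5°, +65.5°, +79.4°.
Eastward gaps between consecutive values (wrapping around): 18.8°, 32.8°, 7.4°, 3.0°, 13.9°, 284.1°.
Largest gap = 284.1° ⇒ minimal covering band is its complement: 360° − 284.1° = 75.9°.
Band runs from +3.5° eastward to +79.4°.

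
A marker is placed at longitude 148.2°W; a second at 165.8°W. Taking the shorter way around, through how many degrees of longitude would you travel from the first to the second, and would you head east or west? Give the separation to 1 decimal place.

17.6° west

Raw difference: -165.8 − -148.2 = -17.6°.
Normalise into (−180°, 180°]: -17.6° stays -17.6°.
Negative ⇒ the second point lies to the west; separation 17.6°.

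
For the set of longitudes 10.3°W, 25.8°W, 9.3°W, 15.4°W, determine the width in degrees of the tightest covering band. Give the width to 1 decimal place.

16.5°

Sort the longitudes: -25.8°, -15.4°, -10.3°, -9.3°.
Eastward gaps between consecutive values (wrapping around): 10.4°, 5.1°, 1.0°, 343.5°.
Largest gap = 343.5° ⇒ minimal covering band is its complement: 360° − 343.5° = 16.5°.
Band runs from -25.8° eastward to -9.3°.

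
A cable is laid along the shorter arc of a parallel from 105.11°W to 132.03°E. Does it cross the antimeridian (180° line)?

Yes

Naïve |132.03 − -105.11| = 237.14° > 180°, so the shorter arc goes the other way round — across 180°.
Signed shortest Δλ = ((132.03 − -105.11 + 180) mod 360) − 180 = -122.86°.
Going west by 122.86° from -105.11° passes through 180° before reaching +132.03°.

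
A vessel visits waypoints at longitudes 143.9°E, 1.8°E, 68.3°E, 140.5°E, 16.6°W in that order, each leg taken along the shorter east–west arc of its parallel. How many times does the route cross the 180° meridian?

0

Leg 1: +143.9° → +1.8°, shortest Δλ = -142.1° (west) — does not cross 180°.
Leg 2: +1.8° → +68.3°, shortest Δλ = 66.5° (east) — does not cross 180°.
Leg 3: +68.3° → +140.5°, shortest Δλ = 72.2° (east) — does not cross 180°.
Leg 4: +140.5° → -16.6°, shortest Δλ = -157.1° (west) — does not cross 180°.
Total crossings: 0.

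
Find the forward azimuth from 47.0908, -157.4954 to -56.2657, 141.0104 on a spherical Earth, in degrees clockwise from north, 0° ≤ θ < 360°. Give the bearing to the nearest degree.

213°

Δλ = 141.0104 − -157.4954 = 298.5058°; wrapped into (−180°, 180°]: -61.4942°.
θ = atan2( sin Δλ · cos φ₂ , cos φ₁ · sin φ₂ − sin φ₁ · cos φ₂ · cos Δλ )
  = atan2(-0.48802, -0.76032) = -147.305° → normalised to [0°, 360°): 212.695°.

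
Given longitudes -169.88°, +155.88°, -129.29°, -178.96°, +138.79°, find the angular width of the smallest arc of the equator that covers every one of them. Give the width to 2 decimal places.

91.92°

Sort the longitudes: -178.96°, -169.88°, -129.29°, +138.79°, +155.88°.
Eastward gaps between consecutive values (wrapping around): 9.08°, 40.59°, 268.08°, 17.09°, 25.16°.
Largest gap = 268.08° ⇒ minimal covering band is its complement: 360° − 268.08° = 91.92°.
Band runs from +138.79° eastward to -129.29°, crossing the antimeridian.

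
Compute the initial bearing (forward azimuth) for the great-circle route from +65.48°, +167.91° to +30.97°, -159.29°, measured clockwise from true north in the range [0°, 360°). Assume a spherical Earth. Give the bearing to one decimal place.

Δλ = -159.29 − 167.91 = -327.20°; wrapped into (−180°, 180°]: 32.80°.
θ = atan2( sin Δλ · cos φ₂ , cos φ₁ · sin φ₂ − sin φ₁ · cos φ₂ · cos Δλ )
  = atan2(0.46448, -0.44217) = 133.591° → normalised to [0°, 360°): 133.591°.

133.6°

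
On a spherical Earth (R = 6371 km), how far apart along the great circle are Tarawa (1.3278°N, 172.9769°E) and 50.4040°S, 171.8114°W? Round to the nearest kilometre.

5932 km

Δλ = -171.8114 − 172.9769 = -344.7883°; wrapped into (−180°, 180°]: 15.2117°.
Δφ = -50.4040 − 1.3278 = -51.7318°.
a = sin²(Δφ/2) + cos φ₁ · cos φ₂ · sin²(Δλ/2) = 0.201491.
c = 2·atan2(√a, √(1−a)) = 0.93102 rad → d = 6371·c ≈ 5931.51 km.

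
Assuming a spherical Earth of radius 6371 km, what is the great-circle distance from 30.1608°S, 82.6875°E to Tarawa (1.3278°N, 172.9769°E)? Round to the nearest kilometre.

10110 km

Δλ = 172.9769 − 82.6875 = 90.2894°.
Δφ = 1.3278 − -30.1608 = 31.4886°.
a = sin²(Δφ/2) + cos φ₁ · cos φ₂ · sin²(Δλ/2) = 0.508004.
c = 2·atan2(√a, √(1−a)) = 1.58681 rad → d = 6371·c ≈ 10109.54 km.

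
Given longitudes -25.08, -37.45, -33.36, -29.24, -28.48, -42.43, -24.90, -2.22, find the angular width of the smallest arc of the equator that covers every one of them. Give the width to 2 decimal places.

Sort the longitudes: -42.43°, -37.45°, -33.36°, -29.24°, -28.48°, -25.08°, -24.90°, -2.22°.
Eastward gaps between consecutive values (wrapping around): 4.98°, 4.09°, 4.12°, 0.76°, 3.40°, 0.18°, 22.68°, 319.79°.
Largest gap = 319.79° ⇒ minimal covering band is its complement: 360° − 319.79° = 40.21°.
Band runs from -42.43° eastward to -2.22°.

40.21°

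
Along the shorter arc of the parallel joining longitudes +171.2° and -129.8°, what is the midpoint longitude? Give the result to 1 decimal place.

-159.3°

Signed shortest Δλ from +171.2° to -129.8° is +59.0°.
Midpoint longitude = +171.2° + (+59.0°)/2 = +171.2° + 29.5° = +200.7°.
Normalise into (−180°, 180°]: -159.3°.
(The naïve average (+171.2 + -129.8)/2 = 20.7° is on the wrong side of the globe.)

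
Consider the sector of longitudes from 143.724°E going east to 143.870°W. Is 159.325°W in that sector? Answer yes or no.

Yes

Band width going east from +143.724° to -143.870°: ((-143.870 − 143.724) mod 360) = 72.406°.
Offset of -159.325° east of the west edge: ((-159.325 − 143.724) mod 360) = 56.951°.
56.951° ≤ 72.406° ⇒ inside.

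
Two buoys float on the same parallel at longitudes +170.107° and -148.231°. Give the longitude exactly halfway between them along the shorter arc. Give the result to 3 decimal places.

Signed shortest Δλ from +170.107° to -148.231° is +41.662°.
Midpoint longitude = +170.107° + (+41.662°)/2 = +170.107° + 20.831° = +190.938°.
Normalise into (−180°, 180°]: -169.062°.
(The naïve average (+170.107 + -148.231)/2 = 10.938° is on the wrong side of the globe.)

-169.062°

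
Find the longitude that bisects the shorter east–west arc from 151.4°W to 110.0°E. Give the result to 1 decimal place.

159.3°E

Signed shortest Δλ from -151.4° to +110.0° is -98.6°.
Midpoint longitude = -151.4° + (-98.6°)/2 = -151.4° − 49.3° = -200.7°.
Normalise into (−180°, 180°]: +159.3°.
(The naïve average (-151.4 + +110.0)/2 = -20.7° is on the wrong side of the globe.)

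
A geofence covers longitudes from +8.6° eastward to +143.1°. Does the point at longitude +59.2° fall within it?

Yes

Band width going east from +8.6° to +143.1°: ((143.1 − 8.6) mod 360) = 134.5°.
Offset of +59.2° east of the west edge: ((59.2 − 8.6) mod 360) = 50.6°.
50.6° ≤ 134.5° ⇒ inside.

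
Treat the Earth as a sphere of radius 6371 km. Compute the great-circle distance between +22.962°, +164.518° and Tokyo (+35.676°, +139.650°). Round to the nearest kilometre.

2783 km

Δλ = 139.650 − 164.518 = -24.868°.
Δφ = 35.676 − 22.962 = 12.714°.
a = sin²(Δφ/2) + cos φ₁ · cos φ₂ · sin²(Δλ/2) = 0.046935.
c = 2·atan2(√a, √(1−a)) = 0.43676 rad → d = 6371·c ≈ 2782.57 km.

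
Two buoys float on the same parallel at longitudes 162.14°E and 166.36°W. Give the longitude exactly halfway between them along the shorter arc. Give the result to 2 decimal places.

Signed shortest Δλ from +162.14° to -166.36° is +31.50°.
Midpoint longitude = +162.14° + (+31.50°)/2 = +162.14° + 15.75° = +177.89°.
(The naïve average (+162.14 + -166.36)/2 = -2.11° is on the wrong side of the globe.)

177.89°E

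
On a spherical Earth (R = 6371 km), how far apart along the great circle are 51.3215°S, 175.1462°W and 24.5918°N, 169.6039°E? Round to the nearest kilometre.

8572 km

Δλ = 169.6039 − -175.1462 = 344.7501°; wrapped into (−180°, 180°]: -15.2499°.
Δφ = 24.5918 − -51.3215 = 75.9133°.
a = sin²(Δφ/2) + cos φ₁ · cos φ₂ · sin²(Δλ/2) = 0.388310.
c = 2·atan2(√a, √(1−a)) = 1.34552 rad → d = 6371·c ≈ 8572.28 km.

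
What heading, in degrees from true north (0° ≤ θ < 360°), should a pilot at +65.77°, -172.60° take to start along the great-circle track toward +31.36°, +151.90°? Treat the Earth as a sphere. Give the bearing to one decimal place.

Δλ = 151.90 − -172.60 = 324.50°; wrapped into (−180°, 180°]: -35.50°.
θ = atan2( sin Δλ · cos φ₂ , cos φ₁ · sin φ₂ − sin φ₁ · cos φ₂ · cos Δλ )
  = atan2(-0.49587, -0.42036) = -130.289° → normalised to [0°, 360°): 229.711°.

229.7°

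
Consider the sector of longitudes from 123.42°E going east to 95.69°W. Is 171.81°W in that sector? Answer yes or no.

Band width going east from +123.42° to -95.69°: ((-95.69 − 123.42) mod 360) = 140.89°.
Offset of -171.81° east of the west edge: ((-171.81 − 123.42) mod 360) = 64.77°.
64.77° ≤ 140.89° ⇒ inside.

Yes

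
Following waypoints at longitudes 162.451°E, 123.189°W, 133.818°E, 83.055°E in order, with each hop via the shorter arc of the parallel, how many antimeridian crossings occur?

Leg 1: +162.451° → -123.189°, shortest Δλ = 74.36° (east) — crosses 180°.
Leg 2: -123.189° → +133.818°, shortest Δλ = -102.993° (west) — crosses 180°.
Leg 3: +133.818° → +83.055°, shortest Δλ = -50.763° (west) — does not cross 180°.
Total crossings: 2.

2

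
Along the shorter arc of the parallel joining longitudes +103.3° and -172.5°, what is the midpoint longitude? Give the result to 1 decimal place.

+145.4°

Signed shortest Δλ from +103.3° to -172.5° is +84.2°.
Midpoint longitude = +103.3° + (+84.2°)/2 = +103.3° + 42.1° = +145.4°.
(The naïve average (+103.3 + -172.5)/2 = -34.6° is on the wrong side of the globe.)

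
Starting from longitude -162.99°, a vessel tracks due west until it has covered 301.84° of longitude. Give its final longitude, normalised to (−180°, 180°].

Start at -162.99°; shift −301.84° → -464.83°.
-464.83° lies outside (−180°, 180°]; add 360° → -104.83°.

-104.83°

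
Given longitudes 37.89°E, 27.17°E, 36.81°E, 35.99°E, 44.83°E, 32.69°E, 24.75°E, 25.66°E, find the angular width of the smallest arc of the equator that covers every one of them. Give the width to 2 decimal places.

Sort the longitudes: +24.75°, +25.66°, +27.17°, +32.69°, +35.99°, +36.81°, +37.89°, +44.83°.
Eastward gaps between consecutive values (wrapping around): 0.91°, 1.51°, 5.52°, 3.30°, 0.82°, 1.08°, 6.94°, 339.92°.
Largest gap = 339.92° ⇒ minimal covering band is its complement: 360° − 339.92° = 20.08°.
Band runs from +24.75° eastward to +44.83°.

20.08°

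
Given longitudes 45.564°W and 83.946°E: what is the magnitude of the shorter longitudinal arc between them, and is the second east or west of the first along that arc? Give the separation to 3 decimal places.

Raw difference: 83.946 − -45.564 = 129.51°.
Normalise into (−180°, 180°]: 129.51° stays 129.51°.
Positive ⇒ the second point lies to the east; separation 129.510°.

129.510° east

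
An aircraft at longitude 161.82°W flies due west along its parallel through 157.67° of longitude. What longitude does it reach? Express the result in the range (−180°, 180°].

40.51°E

Start at -161.82°; shift −157.67° → -319.49°.
-319.49° lies outside (−180°, 180°]; add 360° → +40.51°.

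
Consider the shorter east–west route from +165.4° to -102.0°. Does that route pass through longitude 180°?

Naïve |-102.0 − 165.4| = 267.4° > 180°, so the shorter arc goes the other way round — across 180°.
Signed shortest Δλ = ((-102.0 − 165.4 + 180) mod 360) − 180 = 92.6°.
Going east by 92.6° from +165.4° passes through 180° before reaching -102.0°.

Yes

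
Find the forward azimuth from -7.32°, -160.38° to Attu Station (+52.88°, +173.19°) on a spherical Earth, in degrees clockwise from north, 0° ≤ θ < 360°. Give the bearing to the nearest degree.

343°

Δλ = 173.19 − -160.38 = 333.57°; wrapped into (−180°, 180°]: -26.43°.
θ = atan2( sin Δλ · cos φ₂ , cos φ₁ · sin φ₂ − sin φ₁ · cos φ₂ · cos Δλ )
  = atan2(-0.26861, 0.85973) = -17.351° → normalised to [0°, 360°): 342.649°.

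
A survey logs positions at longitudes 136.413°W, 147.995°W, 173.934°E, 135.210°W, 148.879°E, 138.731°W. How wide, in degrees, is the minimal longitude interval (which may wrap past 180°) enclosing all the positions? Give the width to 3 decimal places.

75.911°

Sort the longitudes: -147.995°, -138.731°, -136.413°, -135.210°, +148.879°, +173.934°.
Eastward gaps between consecutive values (wrapping around): 9.264°, 2.318°, 1.203°, 284.089°, 25.055°, 38.071°.
Largest gap = 284.089° ⇒ minimal covering band is its complement: 360° − 284.089° = 75.911°.
Band runs from +148.879° eastward to -135.210°, crossing the antimeridian.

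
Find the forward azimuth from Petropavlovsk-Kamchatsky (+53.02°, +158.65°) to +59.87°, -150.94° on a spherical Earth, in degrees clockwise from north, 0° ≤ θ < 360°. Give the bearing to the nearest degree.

56°

Δλ = -150.94 − 158.65 = -309.59°; wrapped into (−180°, 180°]: 50.41°.
θ = atan2( sin Δλ · cos φ₂ , cos φ₁ · sin φ₂ − sin φ₁ · cos φ₂ · cos Δλ )
  = atan2(0.38683, 0.26471) = 55.615° → normalised to [0°, 360°): 55.615°.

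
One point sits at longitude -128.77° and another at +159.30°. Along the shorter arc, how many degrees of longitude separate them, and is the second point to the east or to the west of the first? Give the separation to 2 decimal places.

Raw difference: 159.30 − -128.77 = 288.07°.
Normalise into (−180°, 180°]: 288.07° − 360° = -71.93°.
Negative ⇒ the second point lies to the west; separation 71.93°.

71.93° west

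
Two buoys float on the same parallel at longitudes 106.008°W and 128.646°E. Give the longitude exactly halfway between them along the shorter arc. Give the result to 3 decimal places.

Signed shortest Δλ from -106.008° to +128.646° is -125.346°.
Midpoint longitude = -106.008° + (-125.346°)/2 = -106.008° − 62.673° = -168.681°.
(The naïve average (-106.008 + +128.646)/2 = 11.319° is on the wrong side of the globe.)

168.681°W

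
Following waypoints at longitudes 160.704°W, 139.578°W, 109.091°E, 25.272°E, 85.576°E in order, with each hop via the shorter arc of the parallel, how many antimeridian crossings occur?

1

Leg 1: -160.704° → -139.578°, shortest Δλ = 21.126° (east) — does not cross 180°.
Leg 2: -139.578° → +109.091°, shortest Δλ = -111.331° (west) — crosses 180°.
Leg 3: +109.091° → +25.272°, shortest Δλ = -83.819° (west) — does not cross 180°.
Leg 4: +25.272° → +85.576°, shortest Δλ = 60.304° (east) — does not cross 180°.
Total crossings: 1.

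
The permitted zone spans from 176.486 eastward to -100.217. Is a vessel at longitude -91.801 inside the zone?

No

Band width going east from +176.486° to -100.217°: ((-100.217 − 176.486) mod 360) = 83.297°.
Offset of -91.801° east of the west edge: ((-91.801 − 176.486) mod 360) = 91.713°.
91.713° > 83.297° ⇒ outside.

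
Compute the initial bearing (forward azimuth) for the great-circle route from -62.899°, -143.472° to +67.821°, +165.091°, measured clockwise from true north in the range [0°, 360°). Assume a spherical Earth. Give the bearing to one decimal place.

334.9°

Δλ = 165.091 − -143.472 = 308.563°; wrapped into (−180°, 180°]: -51.437°.
θ = atan2( sin Δλ · cos φ₂ , cos φ₁ · sin φ₂ − sin φ₁ · cos φ₂ · cos Δλ )
  = atan2(-0.29518, 0.63134) = -25.058° → normalised to [0°, 360°): 334.942°.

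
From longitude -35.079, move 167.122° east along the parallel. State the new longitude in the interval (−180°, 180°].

+132.043°

Start at -35.079°; shift +167.122° → +132.043°.
+132.043° already lies in (−180°, 180°].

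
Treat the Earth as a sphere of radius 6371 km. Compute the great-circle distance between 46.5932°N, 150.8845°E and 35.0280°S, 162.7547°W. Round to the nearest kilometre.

10190 km

Δλ = -162.7547 − 150.8845 = -313.6392°; wrapped into (−180°, 180°]: 46.3608°.
Δφ = -35.0280 − 46.5932 = -81.6212°.
a = sin²(Δφ/2) + cos φ₁ · cos φ₂ · sin²(Δλ/2) = 0.514329.
c = 2·atan2(√a, √(1−a)) = 1.59946 rad → d = 6371·c ≈ 10190.15 km.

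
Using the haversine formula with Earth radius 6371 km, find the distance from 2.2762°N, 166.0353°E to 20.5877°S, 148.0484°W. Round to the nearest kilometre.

5609 km

Δλ = -148.0484 − 166.0353 = -314.0837°; wrapped into (−180°, 180°]: 45.9163°.
Δφ = -20.5877 − 2.2762 = -22.8639°.
a = sin²(Δφ/2) + cos φ₁ · cos φ₂ · sin²(Δλ/2) = 0.181601.
c = 2·atan2(√a, √(1−a)) = 0.88046 rad → d = 6371·c ≈ 5609.41 km.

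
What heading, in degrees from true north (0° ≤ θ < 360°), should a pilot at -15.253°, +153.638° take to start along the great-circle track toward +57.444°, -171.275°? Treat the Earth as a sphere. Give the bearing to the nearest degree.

Δλ = -171.275 − 153.638 = -324.913°; wrapped into (−180°, 180°]: 35.087°.
θ = atan2( sin Δλ · cos φ₂ , cos φ₁ · sin φ₂ − sin φ₁ · cos φ₂ · cos Δλ )
  = atan2(0.30932, 0.92902) = 18.416° → normalised to [0°, 360°): 18.416°.

18°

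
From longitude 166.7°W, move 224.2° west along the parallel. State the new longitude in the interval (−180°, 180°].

30.9°W

Start at -166.7°; shift −224.2° → -390.9°.
-390.9° lies outside (−180°, 180°]; add 360° → -30.9°.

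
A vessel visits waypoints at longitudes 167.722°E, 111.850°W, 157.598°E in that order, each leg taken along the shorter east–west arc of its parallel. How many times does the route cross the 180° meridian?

2

Leg 1: +167.722° → -111.850°, shortest Δλ = 80.428° (east) — crosses 180°.
Leg 2: -111.850° → +157.598°, shortest Δλ = -90.552° (west) — crosses 180°.
Total crossings: 2.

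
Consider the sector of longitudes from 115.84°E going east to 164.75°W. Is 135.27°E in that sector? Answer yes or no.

Yes

Band width going east from +115.84° to -164.75°: ((-164.75 − 115.84) mod 360) = 79.41°.
Offset of +135.27° east of the west edge: ((135.27 − 115.84) mod 360) = 19.43°.
19.43° ≤ 79.41° ⇒ inside.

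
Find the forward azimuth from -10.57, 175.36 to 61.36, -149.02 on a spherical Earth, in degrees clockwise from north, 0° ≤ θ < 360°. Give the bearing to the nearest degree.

Δλ = -149.02 − 175.36 = -324.38°; wrapped into (−180°, 180°]: 35.62°.
θ = atan2( sin Δλ · cos φ₂ , cos φ₁ · sin φ₂ − sin φ₁ · cos φ₂ · cos Δλ )
  = atan2(0.27915, 0.93423) = 16.636° → normalised to [0°, 360°): 16.636°.

17°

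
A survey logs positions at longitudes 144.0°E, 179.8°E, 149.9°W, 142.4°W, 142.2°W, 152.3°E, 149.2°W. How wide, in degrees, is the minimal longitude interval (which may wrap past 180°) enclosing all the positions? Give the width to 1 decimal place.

73.8°

Sort the longitudes: -149.9°, -149.2°, -142.4°, -142.2°, +144.0°, +152.3°, +179.8°.
Eastward gaps between consecutive values (wrapping around): 0.7°, 6.8°, 0.2°, 286.2°, 8.3°, 27.5°, 30.3°.
Largest gap = 286.2° ⇒ minimal covering band is its complement: 360° − 286.2° = 73.8°.
Band runs from +144.0° eastward to -142.2°, crossing the antimeridian.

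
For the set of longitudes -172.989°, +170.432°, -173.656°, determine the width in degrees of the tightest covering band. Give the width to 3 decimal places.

16.579°

Sort the longitudes: -173.656°, -172.989°, +170.432°.
Eastward gaps between consecutive values (wrapping around): 0.667°, 343.421°, 15.912°.
Largest gap = 343.421° ⇒ minimal covering band is its complement: 360° − 343.421° = 16.579°.
Band runs from +170.432° eastward to -172.989°, crossing the antimeridian.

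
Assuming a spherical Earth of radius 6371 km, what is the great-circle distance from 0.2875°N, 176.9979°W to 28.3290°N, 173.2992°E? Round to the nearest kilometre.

Δλ = 173.2992 − -176.9979 = 350.2971°; wrapped into (−180°, 180°]: -9.7029°.
Δφ = 28.3290 − 0.2875 = 28.0415°.
a = sin²(Δφ/2) + cos φ₁ · cos φ₂ · sin²(Δλ/2) = 0.064992.
c = 2·atan2(√a, √(1−a)) = 0.51556 rad → d = 6371·c ≈ 3284.65 km.

3285 km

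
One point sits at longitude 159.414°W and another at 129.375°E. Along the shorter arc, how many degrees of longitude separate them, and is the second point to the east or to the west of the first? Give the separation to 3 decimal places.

71.211° west

Raw difference: 129.375 − -159.414 = 288.789°.
Normalise into (−180°, 180°]: 288.789° − 360° = -71.211°.
Negative ⇒ the second point lies to the west; separation 71.211°.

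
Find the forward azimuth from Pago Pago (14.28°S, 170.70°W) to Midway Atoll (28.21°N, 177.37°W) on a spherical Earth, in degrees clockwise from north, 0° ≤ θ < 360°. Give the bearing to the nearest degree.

351°

Δλ = -177.37 − -170.70 = -6.67°.
θ = atan2( sin Δλ · cos φ₂ , cos φ₁ · sin φ₂ − sin φ₁ · cos φ₂ · cos Δλ )
  = atan2(-0.10235, 0.67399) = -8.635° → normalised to [0°, 360°): 351.365°.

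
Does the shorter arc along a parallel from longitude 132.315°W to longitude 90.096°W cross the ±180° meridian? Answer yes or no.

Signed shortest Δλ = ((-90.096 − -132.315 + 180) mod 360) − 180 = 42.219°.
Going east by 42.219° from -132.315° reaches -90.096° without touching 180°.

No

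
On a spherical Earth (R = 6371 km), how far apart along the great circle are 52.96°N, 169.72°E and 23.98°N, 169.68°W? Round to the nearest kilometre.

Δλ = -169.68 − 169.72 = -339.40°; wrapped into (−180°, 180°]: 20.60°.
Δφ = 23.98 − 52.96 = -28.98°.
a = sin²(Δφ/2) + cos φ₁ · cos φ₂ · sin²(Δλ/2) = 0.080201.
c = 2·atan2(√a, √(1−a)) = 0.57425 rad → d = 6371·c ≈ 3658.58 km.

3659 km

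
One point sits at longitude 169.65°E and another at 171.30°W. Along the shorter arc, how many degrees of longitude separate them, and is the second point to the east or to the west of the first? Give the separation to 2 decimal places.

Raw difference: -171.30 − 169.65 = -340.95°.
Normalise into (−180°, 180°]: -340.95° + 360° = 19.05°.
Positive ⇒ the second point lies to the east; separation 19.05°.

19.05° east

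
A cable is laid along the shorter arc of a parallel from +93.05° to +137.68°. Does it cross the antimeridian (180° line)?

Signed shortest Δλ = ((137.68 − 93.05 + 180) mod 360) − 180 = 44.63°.
Going east by 44.63° from +93.05° reaches +137.68° without touching 180°.

No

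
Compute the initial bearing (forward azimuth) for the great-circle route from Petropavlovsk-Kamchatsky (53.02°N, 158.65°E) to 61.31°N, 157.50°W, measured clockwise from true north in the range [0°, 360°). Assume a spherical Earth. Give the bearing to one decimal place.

Δλ = -157.50 − 158.65 = -316.15°; wrapped into (−180°, 180°]: 43.85°.
θ = atan2( sin Δλ · cos φ₂ , cos φ₁ · sin φ₂ − sin φ₁ · cos φ₂ · cos Δλ )
  = atan2(0.33258, 0.25112) = 52.945° → normalised to [0°, 360°): 52.945°.

52.9°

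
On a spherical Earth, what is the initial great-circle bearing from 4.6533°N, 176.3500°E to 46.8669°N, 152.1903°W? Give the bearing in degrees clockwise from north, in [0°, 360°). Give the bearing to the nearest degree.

28°

Δλ = -152.1903 − 176.3500 = -328.5403°; wrapped into (−180°, 180°]: 31.4597°.
θ = atan2( sin Δλ · cos φ₂ , cos φ₁ · sin φ₂ − sin φ₁ · cos φ₂ · cos Δλ )
  = atan2(0.35682, 0.68005) = 27.686° → normalised to [0°, 360°): 27.686°.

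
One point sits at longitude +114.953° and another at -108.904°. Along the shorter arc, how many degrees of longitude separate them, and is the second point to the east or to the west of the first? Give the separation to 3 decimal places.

Raw difference: -108.904 − 114.953 = -223.857°.
Normalise into (−180°, 180°]: -223.857° + 360° = 136.143°.
Positive ⇒ the second point lies to the east; separation 136.143°.

136.143° east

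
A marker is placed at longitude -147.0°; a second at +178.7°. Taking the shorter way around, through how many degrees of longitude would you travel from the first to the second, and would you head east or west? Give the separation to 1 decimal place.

Raw difference: 178.7 − -147.0 = 325.7°.
Normalise into (−180°, 180°]: 325.7° − 360° = -34.3°.
Negative ⇒ the second point lies to the west; separation 34.3°.

34.3° west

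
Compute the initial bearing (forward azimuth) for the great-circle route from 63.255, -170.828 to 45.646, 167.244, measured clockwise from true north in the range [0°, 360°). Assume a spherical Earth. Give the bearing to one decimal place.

225.4°

Δλ = 167.244 − -170.828 = 338.072°; wrapped into (−180°, 180°]: -21.928°.
θ = atan2( sin Δλ · cos φ₂ , cos φ₁ · sin φ₂ − sin φ₁ · cos φ₂ · cos Δλ )
  = atan2(-0.26107, -0.25735) = -134.589° → normalised to [0°, 360°): 225.411°.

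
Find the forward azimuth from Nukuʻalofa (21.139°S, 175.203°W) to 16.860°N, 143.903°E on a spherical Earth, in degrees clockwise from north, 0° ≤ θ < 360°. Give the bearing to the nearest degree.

310°

Δλ = 143.903 − -175.203 = 319.106°; wrapped into (−180°, 180°]: -40.894°.
θ = atan2( sin Δλ · cos φ₂ , cos φ₁ · sin φ₂ − sin φ₁ · cos φ₂ · cos Δλ )
  = atan2(-0.62652, 0.53141) = -49.696° → normalised to [0°, 360°): 310.304°.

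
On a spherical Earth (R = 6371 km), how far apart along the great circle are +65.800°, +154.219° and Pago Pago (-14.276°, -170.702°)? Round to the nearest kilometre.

Δλ = -170.702 − 154.219 = -324.921°; wrapped into (−180°, 180°]: 35.079°.
Δφ = -14.276 − 65.800 = -80.076°.
a = sin²(Δφ/2) + cos φ₁ · cos φ₂ · sin²(Δλ/2) = 0.449909.
c = 2·atan2(√a, √(1−a)) = 1.47045 rad → d = 6371·c ≈ 9368.21 km.

9368 km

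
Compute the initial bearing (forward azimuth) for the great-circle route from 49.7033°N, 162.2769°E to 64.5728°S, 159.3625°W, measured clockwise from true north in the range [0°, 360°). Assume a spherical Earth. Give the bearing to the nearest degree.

162°

Δλ = -159.3625 − 162.2769 = -321.6394°; wrapped into (−180°, 180°]: 38.3606°.
θ = atan2( sin Δλ · cos φ₂ , cos φ₁ · sin φ₂ − sin φ₁ · cos φ₂ · cos Δλ )
  = atan2(0.26647, -0.84088) = 162.417° → normalised to [0°, 360°): 162.417°.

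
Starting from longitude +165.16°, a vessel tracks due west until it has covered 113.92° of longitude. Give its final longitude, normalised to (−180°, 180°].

Start at +165.16°; shift −113.92° → +51.24°.
+51.24° already lies in (−180°, 180°].

+51.24°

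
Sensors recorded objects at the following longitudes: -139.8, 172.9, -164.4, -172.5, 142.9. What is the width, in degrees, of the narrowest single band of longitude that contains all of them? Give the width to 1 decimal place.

Sort the longitudes: -172.5°, -164.4°, -139.8°, +142.9°, +172.9°.
Eastward gaps between consecutive values (wrapping around): 8.1°, 24.6°, 282.7°, 30.0°, 14.6°.
Largest gap = 282.7° ⇒ minimal covering band is its complement: 360° − 282.7° = 77.3°.
Band runs from +142.9° eastward to -139.8°, crossing the antimeridian.

77.3°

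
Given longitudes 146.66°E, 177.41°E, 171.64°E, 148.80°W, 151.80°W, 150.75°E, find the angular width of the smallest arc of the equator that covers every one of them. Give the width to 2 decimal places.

Sort the longitudes: -151.80°, -148.80°, +146.66°, +150.75°, +171.64°, +177.41°.
Eastward gaps between consecutive values (wrapping around): 3.00°, 295.46°, 4.09°, 20.89°, 5.77°, 30.79°.
Largest gap = 295.46° ⇒ minimal covering band is its complement: 360° − 295.46° = 64.54°.
Band runs from +146.66° eastward to -148.80°, crossing the antimeridian.

64.54°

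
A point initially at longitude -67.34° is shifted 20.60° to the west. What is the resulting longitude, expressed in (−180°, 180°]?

Start at -67.34°; shift −20.60° → -87.94°.
-87.94° already lies in (−180°, 180°].

-87.94°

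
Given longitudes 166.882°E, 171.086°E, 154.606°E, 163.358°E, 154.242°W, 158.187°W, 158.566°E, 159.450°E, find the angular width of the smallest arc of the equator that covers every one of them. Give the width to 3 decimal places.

51.152°

Sort the longitudes: -158.187°, -154.242°, +154.606°, +158.566°, +159.450°, +163.358°, +166.882°, +171.086°.
Eastward gaps between consecutive values (wrapping around): 3.945°, 308.848°, 3.960°, 0.884°, 3.908°, 3.524°, 4.204°, 30.727°.
Largest gap = 308.848° ⇒ minimal covering band is its complement: 360° − 308.848° = 51.152°.
Band runs from +154.606° eastward to -154.242°, crossing the antimeridian.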